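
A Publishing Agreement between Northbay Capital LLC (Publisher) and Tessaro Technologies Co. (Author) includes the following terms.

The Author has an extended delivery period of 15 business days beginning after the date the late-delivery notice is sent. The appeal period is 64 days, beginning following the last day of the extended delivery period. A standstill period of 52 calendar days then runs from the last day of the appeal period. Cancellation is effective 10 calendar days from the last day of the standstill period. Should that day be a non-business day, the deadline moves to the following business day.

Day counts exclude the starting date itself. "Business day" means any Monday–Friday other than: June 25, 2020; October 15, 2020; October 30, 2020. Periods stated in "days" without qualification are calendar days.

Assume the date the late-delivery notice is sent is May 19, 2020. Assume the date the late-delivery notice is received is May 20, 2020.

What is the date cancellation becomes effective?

October 13, 2020

The last day of the extended delivery period: 15 business days after Tuesday, May 19, 2020, skipping weekends — May 20, May 21, May 22, May 25, …, Jun 5, Jun 8, Jun 9 — lands on Tuesday, June 9, 2020.
The last day of the appeal period: June 9, 2020 + 64 days = August 12, 2020.
Adding 52 calendar days to August 12, 2020 gives October 3, 2020, which is the last day of the standstill period.
The date cancellation becomes effective: 10 calendar days after October 3, 2020 is October 13, 2020. October 13, 2020 is a Tuesday and is not a listed holiday, so no roll-forward applies.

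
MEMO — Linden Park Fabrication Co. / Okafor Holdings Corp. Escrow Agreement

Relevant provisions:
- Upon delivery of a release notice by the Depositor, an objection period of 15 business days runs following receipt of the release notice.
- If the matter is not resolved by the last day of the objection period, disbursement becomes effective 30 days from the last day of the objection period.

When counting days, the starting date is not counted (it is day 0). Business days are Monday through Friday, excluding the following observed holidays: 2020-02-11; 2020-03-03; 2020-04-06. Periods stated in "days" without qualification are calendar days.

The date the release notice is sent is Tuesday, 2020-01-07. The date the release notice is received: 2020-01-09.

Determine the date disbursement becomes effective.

2020-02-29

From Thursday, 2020-01-09, 15 business days (Jan 10, Jan 13, Jan 14, Jan 15, …, Jan 28, Jan 29, Jan 30, skipping weekends) brings us to Thursday, 2020-01-30, which is the last day of the objection period.
Adding 30 calendar days to 2020-01-30 gives 2020-02-29, which is the date disbursement becomes effective.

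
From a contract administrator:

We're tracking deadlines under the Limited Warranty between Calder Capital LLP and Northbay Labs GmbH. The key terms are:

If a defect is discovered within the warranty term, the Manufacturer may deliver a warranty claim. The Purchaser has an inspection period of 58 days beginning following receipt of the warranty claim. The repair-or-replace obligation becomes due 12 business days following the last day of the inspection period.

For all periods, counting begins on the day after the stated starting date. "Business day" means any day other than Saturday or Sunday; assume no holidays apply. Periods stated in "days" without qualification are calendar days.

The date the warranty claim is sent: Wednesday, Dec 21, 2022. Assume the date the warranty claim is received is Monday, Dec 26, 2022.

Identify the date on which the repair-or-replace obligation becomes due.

Mar 10, 2023

Adding 58 calendar days to Dec 26, 2022 gives Feb 22, 2023, which is the last day of the inspection period.
The date on which the repair-or-replace obligation becomes due: counting 12 business days from Wednesday, Feb 22, 2023 (Feb 23, Feb 24, Feb 27, Feb 28, …, Mar 8, Mar 9, Mar 10, skipping weekends) reaches Friday, Mar 10, 2023.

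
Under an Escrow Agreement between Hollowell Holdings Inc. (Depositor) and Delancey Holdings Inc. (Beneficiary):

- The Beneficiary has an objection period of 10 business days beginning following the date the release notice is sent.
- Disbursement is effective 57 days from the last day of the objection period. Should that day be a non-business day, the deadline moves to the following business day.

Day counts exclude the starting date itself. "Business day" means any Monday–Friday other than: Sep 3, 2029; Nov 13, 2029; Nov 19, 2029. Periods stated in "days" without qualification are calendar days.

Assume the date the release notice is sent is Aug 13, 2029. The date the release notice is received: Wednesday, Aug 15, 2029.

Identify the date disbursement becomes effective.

The last day of the objection period: 10 business days after Monday, Aug 13, 2029, skipping weekends — Aug 14, Aug 15, Aug 16, Aug 17, Aug 20, Aug 21, Aug 22, Aug 23, Aug 24, Aug 27 — lands on Monday, Aug 27, 2029.
Adding 57 calendar days to Aug 27, 2029 gives Oct 23, 2029, which is the date disbursement becomes effective. Oct 23, 2029 is a Tuesday and is not a listed holiday, so no roll-forward applies.

Oct 23, 2029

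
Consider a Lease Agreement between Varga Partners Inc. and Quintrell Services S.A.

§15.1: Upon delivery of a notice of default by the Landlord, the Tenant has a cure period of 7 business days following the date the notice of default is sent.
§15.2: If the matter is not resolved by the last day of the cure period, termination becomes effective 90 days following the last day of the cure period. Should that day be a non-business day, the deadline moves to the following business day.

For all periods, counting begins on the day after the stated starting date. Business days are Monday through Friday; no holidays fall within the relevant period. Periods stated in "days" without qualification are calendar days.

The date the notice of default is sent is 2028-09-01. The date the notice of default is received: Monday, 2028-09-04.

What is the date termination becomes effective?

2028-12-11

From Friday, 2028-09-01, 7 business days (Sep 4, Sep 5, Sep 6, Sep 7, Sep 8, Sep 11, Sep 12, skipping weekends) brings us to Tuesday, 2028-09-12, which is the last day of the cure period.
Adding 90 calendar days to 2028-09-12 gives 2028-12-11, which is the date termination becomes effective. 2028-12-11 is a Monday, so no roll-forward applies.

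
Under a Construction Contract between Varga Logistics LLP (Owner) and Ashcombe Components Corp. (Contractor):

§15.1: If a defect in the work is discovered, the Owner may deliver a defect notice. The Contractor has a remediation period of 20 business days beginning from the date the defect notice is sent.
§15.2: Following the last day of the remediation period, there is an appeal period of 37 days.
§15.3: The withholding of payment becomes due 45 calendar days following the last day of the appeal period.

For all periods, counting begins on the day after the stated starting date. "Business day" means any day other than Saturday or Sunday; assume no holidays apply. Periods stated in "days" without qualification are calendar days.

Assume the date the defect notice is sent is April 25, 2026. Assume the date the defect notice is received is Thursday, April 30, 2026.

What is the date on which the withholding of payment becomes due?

The last day of the remediation period: 20 business days after Saturday, April 25, 2026, skipping weekends — Apr 27, Apr 28, Apr 29, Apr 30, …, May 20, May 21, May 22 — lands on Friday, May 22, 2026.
The last day of the appeal period: 37 calendar days after May 22, 2026 is June 28, 2026.
Adding 45 calendar days to June 28, 2026 gives August 12, 2026, which is the date on which the withholding of payment becomes due.

August 12, 2026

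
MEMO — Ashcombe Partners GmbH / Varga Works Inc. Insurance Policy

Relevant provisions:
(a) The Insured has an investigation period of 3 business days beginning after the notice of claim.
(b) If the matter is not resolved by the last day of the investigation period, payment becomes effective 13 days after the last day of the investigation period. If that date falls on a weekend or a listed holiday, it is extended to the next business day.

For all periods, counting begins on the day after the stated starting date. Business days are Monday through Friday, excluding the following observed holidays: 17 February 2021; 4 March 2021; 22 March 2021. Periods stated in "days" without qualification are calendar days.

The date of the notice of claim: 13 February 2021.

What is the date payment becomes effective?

The last day of the investigation period: counting 3 business days from Saturday, 13 February 2021 (Feb 15, Feb 16, Feb 18, skipping weekends and the listed holiday on Feb 17) reaches Thursday, 18 February 2021.
The date payment becomes effective: 13 calendar days after 18 February 2021 is 3 March 2021. 3 March 2021 is a Wednesday and is not a listed holiday, so no roll-forward applies.

3 March 2021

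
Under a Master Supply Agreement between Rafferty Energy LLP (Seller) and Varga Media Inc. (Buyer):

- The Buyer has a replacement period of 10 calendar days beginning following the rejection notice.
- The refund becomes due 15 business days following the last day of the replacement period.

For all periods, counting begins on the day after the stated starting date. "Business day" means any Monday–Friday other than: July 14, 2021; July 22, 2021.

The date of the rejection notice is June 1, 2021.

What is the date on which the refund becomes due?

Adding 10 calendar days to June 1, 2021 gives June 11, 2021, which is the last day of the replacement period.
From Friday, June 11, 2021, 15 business days (Jun 14, Jun 15, Jun 16, Jun 17, …, Jun 30, Jul 1, Jul 2, skipping weekends) brings us to Friday, July 2, 2021, which is the date on which the refund becomes due.

July 2, 2021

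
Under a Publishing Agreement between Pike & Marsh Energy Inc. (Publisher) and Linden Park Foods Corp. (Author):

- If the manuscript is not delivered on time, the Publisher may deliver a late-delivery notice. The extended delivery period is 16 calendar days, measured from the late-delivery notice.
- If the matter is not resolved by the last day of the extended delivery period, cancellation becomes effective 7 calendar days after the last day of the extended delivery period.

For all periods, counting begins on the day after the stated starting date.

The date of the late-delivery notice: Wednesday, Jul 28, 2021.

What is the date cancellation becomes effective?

The last day of the extended delivery period: 16 calendar days after Jul 28, 2021 is Aug 13, 2021.
The date cancellation becomes effective: Aug 13, 2021 + 7 days = Aug 20, 2021.

Aug 20, 2021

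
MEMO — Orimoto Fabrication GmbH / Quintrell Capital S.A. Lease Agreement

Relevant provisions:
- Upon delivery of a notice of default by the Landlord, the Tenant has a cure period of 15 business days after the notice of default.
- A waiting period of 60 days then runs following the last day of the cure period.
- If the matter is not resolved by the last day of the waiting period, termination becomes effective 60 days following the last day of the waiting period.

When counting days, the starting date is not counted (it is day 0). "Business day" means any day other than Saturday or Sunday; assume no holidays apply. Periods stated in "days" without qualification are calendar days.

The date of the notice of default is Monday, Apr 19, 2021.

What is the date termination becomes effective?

The last day of the cure period: counting 15 business days from Monday, Apr 19, 2021 (Apr 20, Apr 21, Apr 22, Apr 23, …, May 6, May 7, May 10, skipping weekends) reaches Monday, May 10, 2021.
The last day of the waiting period: May 10, 2021 + 60 days = Jul 9, 2021.
Adding 60 calendar days to Jul 9, 2021 gives Sep 7, 2021, which is the date termination becomes effective.

Sep 7, 2021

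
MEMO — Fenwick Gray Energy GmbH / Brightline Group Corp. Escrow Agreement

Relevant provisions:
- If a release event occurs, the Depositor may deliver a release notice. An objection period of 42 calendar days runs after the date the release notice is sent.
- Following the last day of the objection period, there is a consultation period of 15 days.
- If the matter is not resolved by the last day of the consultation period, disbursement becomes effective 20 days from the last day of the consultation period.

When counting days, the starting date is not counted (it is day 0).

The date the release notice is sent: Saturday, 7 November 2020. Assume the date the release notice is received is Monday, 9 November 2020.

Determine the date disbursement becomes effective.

The last day of the objection period: 42 calendar days after 7 November 2020 is 19 December 2020.
The last day of the consultation period: 15 calendar days after 19 December 2020 is 3 January 2021.
The date disbursement becomes effective: 3 January 2021 + 20 days = 23 January 2021.

23 January 2021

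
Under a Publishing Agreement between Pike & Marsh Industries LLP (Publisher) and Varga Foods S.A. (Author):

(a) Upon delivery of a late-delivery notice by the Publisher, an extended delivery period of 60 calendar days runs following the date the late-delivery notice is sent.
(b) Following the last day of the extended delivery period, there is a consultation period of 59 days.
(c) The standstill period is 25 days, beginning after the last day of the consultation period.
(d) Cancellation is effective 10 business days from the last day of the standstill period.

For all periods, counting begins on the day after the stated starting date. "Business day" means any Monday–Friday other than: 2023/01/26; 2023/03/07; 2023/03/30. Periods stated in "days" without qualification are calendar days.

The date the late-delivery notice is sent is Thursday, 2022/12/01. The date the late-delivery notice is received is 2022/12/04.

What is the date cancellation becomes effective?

Adding 60 calendar days to 2022/12/01 gives 2023/01/30, which is the last day of the extended delivery period.
The last day of the consultation period: 59 calendar days after 2023/01/30 is 2023/03/30.
The last day of the standstill period: 25 calendar days after 2023/03/30 is 2023/04/24.
The date cancellation becomes effective: counting 10 business days from Monday, 2023/04/24 (Apr 25, Apr 26, Apr 27, Apr 28, May 1, May 2, May 3, May 4, May 5, May 8, skipping weekends) reaches Monday, 2023/05/08.

2023/05/08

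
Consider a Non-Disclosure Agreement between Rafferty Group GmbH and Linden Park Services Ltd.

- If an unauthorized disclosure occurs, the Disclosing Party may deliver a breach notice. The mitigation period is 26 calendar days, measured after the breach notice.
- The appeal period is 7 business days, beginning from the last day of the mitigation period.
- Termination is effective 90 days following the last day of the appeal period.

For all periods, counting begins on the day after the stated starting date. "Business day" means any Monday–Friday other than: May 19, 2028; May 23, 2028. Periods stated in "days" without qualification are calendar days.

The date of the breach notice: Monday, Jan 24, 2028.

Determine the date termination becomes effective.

May 29, 2028

The last day of the mitigation period: Jan 24, 2028 + 26 days = Feb 19, 2028.
The last day of the appeal period: counting 7 business days from Saturday, Feb 19, 2028 (Feb 21, Feb 22, Feb 23, Feb 24, Feb 25, Feb 28, Feb 29, skipping weekends) reaches Tuesday, Feb 29, 2028.
The date termination becomes effective: Feb 29, 2028 + 90 days = May 29, 2028.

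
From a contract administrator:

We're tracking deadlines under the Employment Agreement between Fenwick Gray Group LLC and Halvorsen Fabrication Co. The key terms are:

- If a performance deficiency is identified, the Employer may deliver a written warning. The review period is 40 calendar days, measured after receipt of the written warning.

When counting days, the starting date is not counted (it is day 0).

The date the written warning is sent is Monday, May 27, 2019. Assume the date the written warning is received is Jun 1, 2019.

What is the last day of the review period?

Jul 11, 2019

The last day of the review period: 40 calendar days after Jun 1, 2019 is Jul 11, 2019.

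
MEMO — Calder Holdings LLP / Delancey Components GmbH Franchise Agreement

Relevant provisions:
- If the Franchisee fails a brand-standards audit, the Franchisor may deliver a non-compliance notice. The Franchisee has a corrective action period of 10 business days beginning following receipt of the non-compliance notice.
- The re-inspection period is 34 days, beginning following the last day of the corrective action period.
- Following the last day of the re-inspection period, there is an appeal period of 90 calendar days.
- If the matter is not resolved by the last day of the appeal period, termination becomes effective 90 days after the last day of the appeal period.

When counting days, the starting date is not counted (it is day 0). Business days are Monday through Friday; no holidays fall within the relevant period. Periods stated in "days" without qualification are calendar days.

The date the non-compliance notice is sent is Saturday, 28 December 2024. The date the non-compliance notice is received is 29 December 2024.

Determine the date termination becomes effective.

The last day of the corrective action period: counting 10 business days from Sunday, 29 December 2024 (Dec 30, Dec 31, Jan 1, Jan 2, Jan 3, Jan 6, Jan 7, Jan 8, Jan 9, Jan 10, skipping weekends) reaches Friday, 10 January 2025.
The last day of the re-inspection period: 34 calendar days after 10 January 2025 is 13 February 2025.
Adding 90 calendar days to 13 February 2025 gives 14 May 2025, which is the last day of the appeal period.
The date termination becomes effective: 14 May 2025 + 90 days = 12 August 2025.

12 August 2025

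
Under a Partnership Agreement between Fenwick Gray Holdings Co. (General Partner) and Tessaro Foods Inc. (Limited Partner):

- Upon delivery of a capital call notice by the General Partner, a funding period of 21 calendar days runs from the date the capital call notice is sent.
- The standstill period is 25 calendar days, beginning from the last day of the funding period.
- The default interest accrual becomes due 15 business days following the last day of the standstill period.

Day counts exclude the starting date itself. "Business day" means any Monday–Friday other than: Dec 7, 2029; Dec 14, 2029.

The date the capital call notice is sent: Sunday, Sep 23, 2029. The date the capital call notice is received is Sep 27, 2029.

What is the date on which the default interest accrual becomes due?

Nov 29, 2029

Adding 21 calendar days to Sep 23, 2029 gives Oct 14, 2029, which is the last day of the funding period.
The last day of the standstill period: Oct 14, 2029 + 25 days = Nov 8, 2029.
The date on which the default interest accrual becomes due: 15 business days after Thursday, Nov 8, 2029, skipping weekends — Nov 9, Nov 12, Nov 13, Nov 14, …, Nov 27, Nov 28, Nov 29 — lands on Thursday, Nov 29, 2029.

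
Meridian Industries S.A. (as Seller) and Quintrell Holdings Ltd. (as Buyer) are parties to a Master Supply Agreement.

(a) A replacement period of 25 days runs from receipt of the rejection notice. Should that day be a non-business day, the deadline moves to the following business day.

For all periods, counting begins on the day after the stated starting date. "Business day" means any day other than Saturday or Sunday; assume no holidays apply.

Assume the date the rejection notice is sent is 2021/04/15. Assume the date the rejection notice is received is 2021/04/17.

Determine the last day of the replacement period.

2021/05/12

The last day of the replacement period: 25 calendar days after 2021/04/17 is 2021/05/12. 2021/05/12 is a Wednesday, so no roll-forward applies.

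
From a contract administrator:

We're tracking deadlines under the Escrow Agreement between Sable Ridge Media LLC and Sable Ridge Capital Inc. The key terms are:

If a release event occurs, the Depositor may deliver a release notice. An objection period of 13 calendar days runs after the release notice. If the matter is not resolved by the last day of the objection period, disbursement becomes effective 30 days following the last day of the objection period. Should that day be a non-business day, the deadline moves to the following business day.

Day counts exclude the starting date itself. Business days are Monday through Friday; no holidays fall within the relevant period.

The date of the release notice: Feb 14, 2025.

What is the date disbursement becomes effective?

The last day of the objection period: 13 calendar days after Feb 14, 2025 is Feb 27, 2025.
The date disbursement becomes effective: Feb 27, 2025 + 30 days = Mar 29, 2025. That falls on a Saturday, so it rolls to the next business day, Monday, Mar 31, 2025.

Mar 31, 2025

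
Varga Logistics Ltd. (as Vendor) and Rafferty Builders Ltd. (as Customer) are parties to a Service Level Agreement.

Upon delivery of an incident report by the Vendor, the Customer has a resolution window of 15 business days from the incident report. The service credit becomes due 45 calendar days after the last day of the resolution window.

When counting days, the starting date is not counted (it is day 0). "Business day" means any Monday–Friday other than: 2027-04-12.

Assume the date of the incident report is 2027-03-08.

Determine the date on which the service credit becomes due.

The last day of the resolution window: counting 15 business days from Monday, 2027-03-08 (Mar 9, Mar 10, Mar 11, Mar 12, …, Mar 25, Mar 26, Mar 29, skipping weekends) reaches Monday, 2027-03-29.
Adding 45 calendar days to 2027-03-29 gives 2027-05-13, which is the date on which the service credit becomes due.

2027-05-13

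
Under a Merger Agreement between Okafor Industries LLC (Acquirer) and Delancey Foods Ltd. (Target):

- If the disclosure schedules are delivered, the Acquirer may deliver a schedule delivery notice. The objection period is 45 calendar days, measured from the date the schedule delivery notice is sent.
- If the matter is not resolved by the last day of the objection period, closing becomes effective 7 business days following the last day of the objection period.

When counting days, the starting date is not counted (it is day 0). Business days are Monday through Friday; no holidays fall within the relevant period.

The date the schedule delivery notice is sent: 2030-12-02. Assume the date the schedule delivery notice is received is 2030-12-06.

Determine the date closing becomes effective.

The last day of the objection period: 45 calendar days after 2030-12-02 is 2031-01-16.
The date closing becomes effective: 7 business days after Thursday, 2031-01-16, skipping weekends — Jan 17, Jan 20, Jan 21, Jan 22, Jan 23, Jan 24, Jan 27 — lands on Monday, 2031-01-27.

2031-01-27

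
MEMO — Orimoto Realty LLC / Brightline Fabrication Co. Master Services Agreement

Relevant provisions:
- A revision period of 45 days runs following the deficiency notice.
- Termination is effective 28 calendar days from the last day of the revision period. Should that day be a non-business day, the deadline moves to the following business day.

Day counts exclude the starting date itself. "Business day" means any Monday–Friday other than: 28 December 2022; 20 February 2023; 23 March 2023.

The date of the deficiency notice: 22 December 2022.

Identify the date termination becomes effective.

6 March 2023

The last day of the revision period: 45 calendar days after 22 December 2022 is 5 February 2023.
The date termination becomes effective: 5 February 2023 + 28 days = 5 March 2023. That falls on a Sunday, so it rolls to the next business day, Monday, 6 March 2023.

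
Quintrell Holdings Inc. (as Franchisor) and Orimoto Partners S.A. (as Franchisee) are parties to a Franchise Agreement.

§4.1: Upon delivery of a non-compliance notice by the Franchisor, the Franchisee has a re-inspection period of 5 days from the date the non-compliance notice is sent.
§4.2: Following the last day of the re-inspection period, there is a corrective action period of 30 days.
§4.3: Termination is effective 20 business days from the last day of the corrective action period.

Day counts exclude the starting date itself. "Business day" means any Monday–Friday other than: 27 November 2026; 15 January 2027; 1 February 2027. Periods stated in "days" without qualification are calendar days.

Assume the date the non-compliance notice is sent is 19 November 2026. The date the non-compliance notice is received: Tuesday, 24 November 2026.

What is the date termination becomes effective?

Adding 5 calendar days to 19 November 2026 gives 24 November 2026, which is the last day of the re-inspection period.
The last day of the corrective action period: 30 calendar days after 24 November 2026 is 24 December 2026.
From Thursday, 24 December 2026, 20 business days (Dec 25, Dec 28, Dec 29, Dec 30, …, Jan 20, Jan 21, Jan 22, skipping weekends and the listed holiday on Jan 15) brings us to Friday, 22 January 2027, which is the date termination becomes effective.

22 January 2027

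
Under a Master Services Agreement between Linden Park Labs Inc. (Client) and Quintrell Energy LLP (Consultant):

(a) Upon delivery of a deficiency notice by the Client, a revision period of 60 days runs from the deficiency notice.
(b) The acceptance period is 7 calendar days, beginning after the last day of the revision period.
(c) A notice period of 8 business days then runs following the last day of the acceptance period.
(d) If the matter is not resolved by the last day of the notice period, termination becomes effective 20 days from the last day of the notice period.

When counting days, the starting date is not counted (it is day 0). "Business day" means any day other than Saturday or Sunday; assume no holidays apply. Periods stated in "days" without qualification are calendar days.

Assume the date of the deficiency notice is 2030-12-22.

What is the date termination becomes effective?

2031-03-31

The last day of the revision period: 60 calendar days after 2030-12-22 is 2031-02-20.
The last day of the acceptance period: 2031-02-20 + 7 days = 2031-02-27.
The last day of the notice period: counting 8 business days from Thursday, 2031-02-27 (Feb 28, Mar 3, Mar 4, Mar 5, Mar 6, Mar 7, Mar 10, Mar 11, skipping weekends) reaches Tuesday, 2031-03-11.
The date termination becomes effective: 2031-03-11 + 20 days = 2031-03-31.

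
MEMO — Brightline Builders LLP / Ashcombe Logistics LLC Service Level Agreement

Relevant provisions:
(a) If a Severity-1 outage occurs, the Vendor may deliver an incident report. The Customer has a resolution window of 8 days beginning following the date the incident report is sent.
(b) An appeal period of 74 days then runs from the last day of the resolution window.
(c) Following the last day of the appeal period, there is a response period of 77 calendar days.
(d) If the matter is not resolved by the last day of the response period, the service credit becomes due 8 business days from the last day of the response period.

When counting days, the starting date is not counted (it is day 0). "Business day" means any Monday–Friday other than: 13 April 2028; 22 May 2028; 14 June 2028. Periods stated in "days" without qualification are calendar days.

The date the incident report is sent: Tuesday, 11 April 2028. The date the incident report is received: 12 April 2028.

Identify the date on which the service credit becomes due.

27 September 2028

The last day of the resolution window: 11 April 2028 + 8 days = 19 April 2028.
Adding 74 calendar days to 19 April 2028 gives 2 July 2028, which is the last day of the appeal period.
Adding 77 calendar days to 2 July 2028 gives 17 September 2028, which is the last day of the response period.
From Sunday, 17 September 2028, 8 business days (Sep 18, Sep 19, Sep 20, Sep 21, Sep 22, Sep 25, Sep 26, Sep 27, skipping weekends) brings us to Wednesday, 27 September 2028, which is the date on which the service credit becomes due.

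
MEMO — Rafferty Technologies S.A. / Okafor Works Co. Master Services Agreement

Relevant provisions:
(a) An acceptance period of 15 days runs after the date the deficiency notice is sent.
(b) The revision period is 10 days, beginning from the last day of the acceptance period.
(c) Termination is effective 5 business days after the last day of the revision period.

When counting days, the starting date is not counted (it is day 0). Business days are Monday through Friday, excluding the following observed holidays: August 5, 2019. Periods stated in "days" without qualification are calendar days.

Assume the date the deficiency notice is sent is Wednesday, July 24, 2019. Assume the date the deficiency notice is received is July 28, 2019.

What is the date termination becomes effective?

The last day of the acceptance period: July 24, 2019 + 15 days = August 8, 2019.
Adding 10 calendar days to August 8, 2019 gives August 18, 2019, which is the last day of the revision period.
From Sunday, August 18, 2019, 5 business days (Aug 19, Aug 20, Aug 21, Aug 22, Aug 23, skipping weekends) brings us to Friday, August 23, 2019, which is the date termination becomes effective.

August 23, 2019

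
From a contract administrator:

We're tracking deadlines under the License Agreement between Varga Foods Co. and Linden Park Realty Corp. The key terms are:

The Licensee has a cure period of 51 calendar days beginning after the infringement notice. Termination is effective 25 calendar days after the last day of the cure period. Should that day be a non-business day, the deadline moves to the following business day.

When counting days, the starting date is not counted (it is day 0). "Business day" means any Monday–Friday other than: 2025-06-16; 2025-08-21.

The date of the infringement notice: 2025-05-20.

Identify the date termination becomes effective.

The last day of the cure period: 51 calendar days after 2025-05-20 is 2025-07-10.
The date termination becomes effective: 2025-07-10 + 25 days = 2025-08-04. 2025-08-04 is a Monday and is not a listed holiday, so no roll-forward applies.

2025-08-04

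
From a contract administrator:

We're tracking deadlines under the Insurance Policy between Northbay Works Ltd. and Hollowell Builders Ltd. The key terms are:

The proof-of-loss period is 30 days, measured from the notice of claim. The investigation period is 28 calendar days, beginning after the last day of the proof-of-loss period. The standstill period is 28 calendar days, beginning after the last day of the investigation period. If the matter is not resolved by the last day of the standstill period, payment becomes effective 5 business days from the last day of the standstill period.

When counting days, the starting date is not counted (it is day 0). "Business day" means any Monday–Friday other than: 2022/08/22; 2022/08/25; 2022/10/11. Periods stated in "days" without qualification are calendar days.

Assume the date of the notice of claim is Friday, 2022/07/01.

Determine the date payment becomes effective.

2022/09/30

The last day of the proof-of-loss period: 2022/07/01 + 30 days = 2022/07/31.
Adding 28 calendar days to 2022/07/31 gives 2022/08/28, which is the last day of the investigation period.
The last day of the standstill period: 28 calendar days after 2022/08/28 is 2022/09/25.
From Sunday, 2022/09/25, 5 business days (Sep 26, Sep 27, Sep 28, Sep 29, Sep 30, skipping weekends) brings us to Friday, 2022/09/30, which is the date payment becomes effective.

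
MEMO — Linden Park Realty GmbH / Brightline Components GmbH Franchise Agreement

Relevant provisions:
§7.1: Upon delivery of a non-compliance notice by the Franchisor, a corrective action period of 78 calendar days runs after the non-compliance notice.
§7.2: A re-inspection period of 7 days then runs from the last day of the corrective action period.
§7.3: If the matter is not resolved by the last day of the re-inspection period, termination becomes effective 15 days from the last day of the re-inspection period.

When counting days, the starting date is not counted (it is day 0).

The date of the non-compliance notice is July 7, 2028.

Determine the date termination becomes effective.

October 15, 2028

The last day of the corrective action period: 78 calendar days after July 7, 2028 is September 23, 2028.
The last day of the re-inspection period: 7 calendar days after September 23, 2028 is September 30, 2028.
Adding 15 calendar days to September 30, 2028 gives October 15, 2028, which is the date termination becomes effective.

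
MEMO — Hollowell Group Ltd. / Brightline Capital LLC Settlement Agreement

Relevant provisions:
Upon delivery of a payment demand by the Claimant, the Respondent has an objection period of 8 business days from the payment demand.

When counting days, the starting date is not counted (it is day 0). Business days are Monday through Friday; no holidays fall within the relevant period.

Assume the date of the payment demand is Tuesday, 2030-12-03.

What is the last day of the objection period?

2030-12-13

The last day of the objection period: counting 8 business days from Tuesday, 2030-12-03 (Dec 4, Dec 5, Dec 6, Dec 9, Dec 10, Dec 11, Dec 12, Dec 13, skipping weekends) reaches Friday, 2030-12-13.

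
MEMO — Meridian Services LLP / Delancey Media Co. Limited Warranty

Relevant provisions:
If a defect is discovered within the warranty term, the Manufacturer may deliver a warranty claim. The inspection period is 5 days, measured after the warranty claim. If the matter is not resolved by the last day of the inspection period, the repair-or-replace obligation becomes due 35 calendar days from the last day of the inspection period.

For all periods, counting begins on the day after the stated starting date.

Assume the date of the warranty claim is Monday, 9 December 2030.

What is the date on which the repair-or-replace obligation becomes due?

The last day of the inspection period: 5 calendar days after 9 December 2030 is 14 December 2030.
The date on which the repair-or-replace obligation becomes due: 14 December 2030 + 35 days = 18 January 2031.

18 January 2031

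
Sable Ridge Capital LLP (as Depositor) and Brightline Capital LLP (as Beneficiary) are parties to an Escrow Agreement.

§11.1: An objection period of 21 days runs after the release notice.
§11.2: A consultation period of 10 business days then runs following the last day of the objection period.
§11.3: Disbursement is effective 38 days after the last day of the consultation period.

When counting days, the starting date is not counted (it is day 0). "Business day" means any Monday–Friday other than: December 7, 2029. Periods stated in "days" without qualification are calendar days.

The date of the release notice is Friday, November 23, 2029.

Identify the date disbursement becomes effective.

February 4, 2030

Adding 21 calendar days to November 23, 2029 gives December 14, 2029, which is the last day of the objection period.
The last day of the consultation period: 10 business days after Friday, December 14, 2029, skipping weekends — Dec 17, Dec 18, Dec 19, Dec 20, Dec 21, Dec 24, Dec 25, Dec 26, Dec 27, Dec 28 — lands on Friday, December 28, 2029.
Adding 38 calendar days to December 28, 2029 gives February 4, 2030, which is the date disbursement becomes effective.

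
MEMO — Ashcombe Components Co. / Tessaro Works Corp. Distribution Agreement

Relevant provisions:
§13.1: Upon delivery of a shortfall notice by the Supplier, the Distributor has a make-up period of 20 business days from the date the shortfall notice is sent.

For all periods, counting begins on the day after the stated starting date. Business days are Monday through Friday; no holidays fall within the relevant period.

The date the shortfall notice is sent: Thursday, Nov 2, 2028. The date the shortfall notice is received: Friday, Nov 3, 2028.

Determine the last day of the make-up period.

From Thursday, Nov 2, 2028, 20 business days (Nov 3, Nov 6, Nov 7, Nov 8, …, Nov 28, Nov 29, Nov 30, skipping weekends) brings us to Thursday, Nov 30, 2028, which is the last day of the make-up period.

Nov 30, 2028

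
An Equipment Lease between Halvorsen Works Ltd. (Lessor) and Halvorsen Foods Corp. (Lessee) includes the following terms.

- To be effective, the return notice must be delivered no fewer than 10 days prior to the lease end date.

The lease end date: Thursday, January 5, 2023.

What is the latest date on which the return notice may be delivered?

Counting back 10 calendar days from January 5, 2023 gives December 26, 2022.

December 26, 2022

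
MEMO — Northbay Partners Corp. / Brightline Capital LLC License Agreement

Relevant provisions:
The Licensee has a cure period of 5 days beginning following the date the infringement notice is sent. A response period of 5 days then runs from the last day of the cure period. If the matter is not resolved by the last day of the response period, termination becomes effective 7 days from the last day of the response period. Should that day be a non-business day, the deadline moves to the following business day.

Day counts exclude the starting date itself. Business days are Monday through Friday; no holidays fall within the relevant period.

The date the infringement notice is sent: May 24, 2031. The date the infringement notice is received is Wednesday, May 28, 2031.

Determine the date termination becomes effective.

Jun 10, 2031

The last day of the cure period: May 24, 2031 + 5 days = May 29, 2031.
The last day of the response period: May 29, 2031 + 5 days = Jun 3, 2031.
The date termination becomes effective: Jun 3, 2031 + 7 days = Jun 10, 2031. Jun 10, 2031 is a Tuesday, so no roll-forward applies.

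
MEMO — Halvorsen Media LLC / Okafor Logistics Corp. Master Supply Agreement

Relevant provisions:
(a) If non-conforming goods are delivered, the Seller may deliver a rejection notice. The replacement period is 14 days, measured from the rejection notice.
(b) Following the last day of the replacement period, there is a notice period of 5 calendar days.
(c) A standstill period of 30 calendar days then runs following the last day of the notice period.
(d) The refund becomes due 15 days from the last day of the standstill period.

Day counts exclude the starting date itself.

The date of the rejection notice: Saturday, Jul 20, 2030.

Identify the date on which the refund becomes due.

Sep 22, 2030

The last day of the replacement period: 14 calendar days after Jul 20, 2030 is Aug 3, 2030.
The last day of the notice period: Aug 3, 2030 + 5 days = Aug 8, 2030.
Adding 30 calendar days to Aug 8, 2030 gives Sep 7, 2030, which is the last day of the standstill period.
The date on which the refund becomes due: 15 calendar days after Sep 7, 2030 is Sep 22, 2030.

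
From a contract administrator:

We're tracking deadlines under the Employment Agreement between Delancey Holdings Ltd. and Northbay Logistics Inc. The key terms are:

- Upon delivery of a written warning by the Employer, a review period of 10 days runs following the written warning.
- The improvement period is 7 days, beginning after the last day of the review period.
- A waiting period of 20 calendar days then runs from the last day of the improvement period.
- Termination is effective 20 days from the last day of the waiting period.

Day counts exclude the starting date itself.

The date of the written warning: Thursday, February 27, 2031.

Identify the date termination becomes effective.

The last day of the review period: February 27, 2031 + 10 days = March 9, 2031.
The last day of the improvement period: 7 calendar days after March 9, 2031 is March 16, 2031.
The last day of the waiting period: March 16, 2031 + 20 days = April 5, 2031.
Adding 20 calendar days to April 5, 2031 gives April 25, 2031, which is the date termination becomes effective.

April 25, 2031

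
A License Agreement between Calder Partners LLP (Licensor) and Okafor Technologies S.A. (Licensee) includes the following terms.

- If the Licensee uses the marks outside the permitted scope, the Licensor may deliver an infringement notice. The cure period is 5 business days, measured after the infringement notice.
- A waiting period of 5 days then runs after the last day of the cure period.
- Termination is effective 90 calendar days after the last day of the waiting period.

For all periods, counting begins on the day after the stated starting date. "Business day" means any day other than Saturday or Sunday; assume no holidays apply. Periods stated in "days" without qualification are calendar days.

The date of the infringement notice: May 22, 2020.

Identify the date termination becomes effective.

September 1, 2020

The last day of the cure period: 5 business days after Friday, May 22, 2020, skipping weekends — May 25, May 26, May 27, May 28, May 29 — lands on Friday, May 29, 2020.
The last day of the waiting period: May 29, 2020 + 5 days = June 3, 2020.
Adding 90 calendar days to June 3, 2020 gives September 1, 2020, which is the date termination becomes effective.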